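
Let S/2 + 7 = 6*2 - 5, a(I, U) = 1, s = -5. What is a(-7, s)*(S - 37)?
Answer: -37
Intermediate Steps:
S = 0 (S = -14 + 2*(6*2 - 5) = -14 + 2*(12 - 5) = -14 + 2*7 = -14 + 14 = 0)
a(-7, s)*(S - 37) = 1*(0 - 37) = 1*(-37) = -37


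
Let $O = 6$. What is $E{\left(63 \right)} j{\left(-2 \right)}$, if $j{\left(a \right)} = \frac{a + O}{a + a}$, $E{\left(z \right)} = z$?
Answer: $-63$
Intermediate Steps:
$j{\left(a \right)} = \frac{6 + a}{2 a}$ ($j{\left(a \right)} = \frac{a + 6}{a + a} = \frac{6 + a}{2 a}$)
$E{\left(63 \right)} j{\left(-2 \right)} = 63 \frac{6 - 2}{2 \left(-2\right)} = 63 \cdot \frac{1}{2} \left(- \frac{1}{2}\right) 4 = 63 \left(-1\right) = -63$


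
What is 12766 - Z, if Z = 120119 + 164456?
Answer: -271809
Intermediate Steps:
Z = 284575
12766 - Z = 12766 - 1*284575 = 12766 - 284575 = -271809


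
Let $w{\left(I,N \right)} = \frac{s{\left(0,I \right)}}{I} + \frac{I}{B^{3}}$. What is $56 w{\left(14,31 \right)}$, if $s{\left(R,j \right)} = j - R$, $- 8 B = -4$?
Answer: $6328$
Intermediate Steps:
$B = \frac{1}{2}$ ($B = \left(- \frac{1}{8}\right) \left(-4\right) = \frac{1}{2} \approx 0.5$)
$w{\left(I,N \right)} = 1 + 8 I$ ($w{\left(I,N \right)} = \frac{I - 0}{I} + \frac{I}{\left(\frac{1}{2}\right)^{3}} = \frac{I + 0}{I} + I \frac{1}{\frac{1}{8}} = \frac{I}{I} + I 8 = 1 + 8 I$)
$56 w{\left(14,31 \right)} = 56 \left(1 + 8 \cdot 14\right) = 56 \left(1 + 112\right) = 56 \cdot 113 = 6328$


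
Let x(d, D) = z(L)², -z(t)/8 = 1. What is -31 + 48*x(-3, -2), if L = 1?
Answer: 3041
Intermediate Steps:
z(t) = -8 (z(t) = -8*1 = -8)
x(d, D) = 64 (x(d, D) = (-8)² = 64)
-31 + 48*x(-3, -2) = -31 + 48*64 = -31 + 3072 = 3041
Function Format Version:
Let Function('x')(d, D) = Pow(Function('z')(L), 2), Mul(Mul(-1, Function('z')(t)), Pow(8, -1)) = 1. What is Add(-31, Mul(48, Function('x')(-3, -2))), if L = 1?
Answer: 3041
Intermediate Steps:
Function('z')(t) = -8 (Function('z')(t) = Mul(-8, 1) = -8)
Function('x')(d, D) = 64 (Function('x')(d, D) = Pow(-8, 2) = 64)
Add(-31, Mul(48, Function('x')(-3, -2))) = Add(-31, Mul(48, 64)) = Add(-31, 3072) = 3041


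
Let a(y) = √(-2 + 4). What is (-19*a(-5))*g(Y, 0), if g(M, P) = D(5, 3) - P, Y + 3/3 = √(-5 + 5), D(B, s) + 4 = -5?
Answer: 171*√2 ≈ 241.83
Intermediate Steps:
D(B, s) = -9 (D(B, s) = -4 - 5 = -9)
a(y) = √2
Y = -1 (Y = -1 + √(-5 + 5) = -1 + √0 = -1 + 0 = -1)
g(M, P) = -9 - P
(-19*a(-5))*g(Y, 0) = (-19*√2)*(-9 - 1*0) = (-19*√2)*(-9 + 0) = -19*√2*(-9) = 171*√2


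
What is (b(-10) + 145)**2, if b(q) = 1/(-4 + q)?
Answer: 4116841/196 ≈ 21004.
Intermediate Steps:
(b(-10) + 145)**2 = (1/(-4 - 10) + 145)**2 = (1/(-14) + 145)**2 = (-1/14 + 145)**2 = (2029/14)**2 = 4116841/196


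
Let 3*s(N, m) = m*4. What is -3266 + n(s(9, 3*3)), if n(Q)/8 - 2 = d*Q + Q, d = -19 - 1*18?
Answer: -6706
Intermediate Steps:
d = -37 (d = -19 - 18 = -37)
s(N, m) = 4*m/3 (s(N, m) = (m*4)/3 = (4*m)/3 = 4*m/3)
n(Q) = 16 - 288*Q (n(Q) = 16 + 8*(-37*Q + Q) = 16 + 8*(-36*Q) = 16 - 288*Q)
-3266 + n(s(9, 3*3)) = -3266 + (16 - 384*3*3) = -3266 + (16 - 384*9) = -3266 + (16 - 288*12) = -3266 + (16 - 3456) = -3266 - 3440 = -6706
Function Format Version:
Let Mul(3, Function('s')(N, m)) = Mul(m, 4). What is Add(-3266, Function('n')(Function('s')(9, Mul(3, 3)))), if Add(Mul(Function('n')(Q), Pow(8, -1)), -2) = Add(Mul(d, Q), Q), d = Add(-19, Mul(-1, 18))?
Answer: -6706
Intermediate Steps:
d = -37 (d = Add(-19, -18) = -37)
Function('s')(N, m) = Mul(Rational(4, 3), m) (Function('s')(N, m) = Mul(Rational(1, 3), Mul(m, 4)) = Mul(Rational(1, 3), Mul(4, m)) = Mul(Rational(4, 3), m))
Function('n')(Q) = Add(16, Mul(-288, Q)) (Function('n')(Q) = Add(16, Mul(8, Add(Mul(-37, Q), Q))) = Add(16, Mul(8, Mul(-36, Q))) = Add(16, Mul(-288, Q)))
Add(-3266, Function('n')(Function('s')(9, Mul(3, 3)))) = Add(-3266, Add(16, Mul(-288, Mul(Rational(4, 3), Mul(3, 3))))) = Add(-3266, Add(16, Mul(-288, Mul(Rational(4, 3), 9)))) = Add(-3266, Add(16, Mul(-288, 12))) = Add(-3266, Add(16, -3456)) = Add(-3266, -3440) = -6706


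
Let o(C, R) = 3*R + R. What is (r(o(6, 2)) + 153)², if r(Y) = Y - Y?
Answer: 23409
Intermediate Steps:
o(C, R) = 4*R
r(Y) = 0
(r(o(6, 2)) + 153)² = (0 + 153)² = 153² = 23409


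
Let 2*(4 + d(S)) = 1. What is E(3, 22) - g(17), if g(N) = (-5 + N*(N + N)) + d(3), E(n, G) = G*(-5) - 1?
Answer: -1361/2 ≈ -680.50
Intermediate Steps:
d(S) = -7/2 (d(S) = -4 + (½)*1 = -4 + ½ = -7/2)
E(n, G) = -1 - 5*G (E(n, G) = -5*G - 1 = -1 - 5*G)
g(N) = -17/2 + 2*N² (g(N) = (-5 + N*(N + N)) - 7/2 = (-5 + N*(2*N)) - 7/2 = (-5 + 2*N²) - 7/2 = -17/2 + 2*N²)
E(3, 22) - g(17) = (-1 - 5*22) - (-17/2 + 2*17²) = (-1 - 110) - (-17/2 + 2*289) = -111 - (-17/2 + 578) = -111 - 1*1139/2 = -111 - 1139/2 = -1361/2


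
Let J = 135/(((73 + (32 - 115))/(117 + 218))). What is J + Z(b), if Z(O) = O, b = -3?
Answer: -9051/2 ≈ -4525.5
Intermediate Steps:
J = -9045/2 (J = 135/(((73 - 83)/335)) = 135/((-10*1/335)) = 135/(-2/67) = 135*(-67/2) = -9045/2 ≈ -4522.5)
J + Z(b) = -9045/2 - 3 = -9051/2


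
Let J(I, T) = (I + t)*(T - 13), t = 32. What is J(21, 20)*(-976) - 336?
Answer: -362432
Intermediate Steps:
J(I, T) = (-13 + T)*(32 + I) (J(I, T) = (I + 32)*(T - 13) = (32 + I)*(-13 + T) = (-13 + T)*(32 + I))
J(21, 20)*(-976) - 336 = (-416 - 13*21 + 32*20 + 21*20)*(-976) - 336 = (-416 - 273 + 640 + 420)*(-976) - 336 = 371*(-976) - 336 = -362096 - 336 = -362432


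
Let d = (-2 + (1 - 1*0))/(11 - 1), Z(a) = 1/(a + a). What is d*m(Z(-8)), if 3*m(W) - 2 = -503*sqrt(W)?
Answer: -1/15 + 503*I/120 ≈ -0.066667 + 4.1917*I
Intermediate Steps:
Z(a) = 1/(2*a)
m(W) = 2/3 - 503*sqrt(W)/3 (m(W) = 2/3 + (-503*sqrt(W))/3 = 2/3 - 503*sqrt(W)/3)
d = -1/10 (d = (-2 + (1 + 0))/10 = (-2 + 1)*(1/10) = -1*1/10 = -1/10 ≈ -0.10000)
d*m(Z(-8)) = -(2/3 - 503*sqrt(2)*(I*sqrt(2)/4)/2/3)/10 = -(2/3 - 503*I/4/3)/10 = -(2/3 - 503*I/12)/10 = -1/15 + 503*I/120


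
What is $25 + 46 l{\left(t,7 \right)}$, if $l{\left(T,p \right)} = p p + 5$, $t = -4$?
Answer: $2509$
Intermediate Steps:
$l{\left(T,p \right)} = 5 + p^{2}$ ($l{\left(T,p \right)} = p^{2} + 5 = 5 + p^{2}$)
$25 + 46 l{\left(t,7 \right)} = 25 + 46 \left(5 + 7^{2}\right) = 25 + 46 \left(5 + 49\right) = 25 + 46 \cdot 54 = 25 + 2484 = 2509$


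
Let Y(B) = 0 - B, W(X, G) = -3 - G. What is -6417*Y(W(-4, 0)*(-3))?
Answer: 57753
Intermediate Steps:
Y(B) = -B
-6417*Y(W(-4, 0)*(-3)) = -(-6417)*(-3 - 1*0)*(-3) = -(-6417)*(-3 + 0)*(-3) = -(-6417)*(-3*(-3)) = -(-6417)*9 = -6417*(-9) = 57753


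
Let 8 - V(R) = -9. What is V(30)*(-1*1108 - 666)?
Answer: -30158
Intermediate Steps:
V(R) = 17 (V(R) = 8 - 1*(-9) = 8 + 9 = 17)
V(30)*(-1*1108 - 666) = 17*(-1*1108 - 666) = 17*(-1108 - 666) = 17*(-1774) = -30158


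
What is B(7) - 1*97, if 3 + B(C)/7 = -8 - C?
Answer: -223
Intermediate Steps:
B(C) = -77 - 7*C (B(C) = -21 + 7*(-8 - C) = -21 + (-56 - 7*C) = -77 - 7*C)
B(7) - 1*97 = (-77 - 7*7) - 1*97 = (-77 - 49) - 97 = -126 - 97 = -223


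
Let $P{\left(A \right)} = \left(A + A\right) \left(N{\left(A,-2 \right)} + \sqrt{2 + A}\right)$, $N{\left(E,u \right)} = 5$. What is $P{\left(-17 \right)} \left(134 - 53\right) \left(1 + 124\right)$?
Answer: $-1721250 - 344250 i \sqrt{15} \approx -1.7213 \cdot 10^{6} - 1.3333 \cdot 10^{6} i$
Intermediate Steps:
$P{\left(A \right)} = 2 A \left(5 + \sqrt{2 + A}\right)$ ($P{\left(A \right)} = \left(A + A\right) \left(5 + \sqrt{2 + A}\right) = 2 A \left(5 + \sqrt{2 + A}\right)$)
$P{\left(-17 \right)} \left(134 - 53\right) \left(1 + 124\right) = 2 \left(-17\right) \left(5 + \sqrt{2 - 17}\right) \left(134 - 53\right) \left(1 + 124\right) = 2 \left(-17\right) \left(5 + \sqrt{-15}\right) 81 \cdot 125 = 2 \left(-17\right) \left(5 + i \sqrt{15}\right) 10125 = \left(-170 - 34 i \sqrt{15}\right) 10125 = -1721250 - 344250 i \sqrt{15}$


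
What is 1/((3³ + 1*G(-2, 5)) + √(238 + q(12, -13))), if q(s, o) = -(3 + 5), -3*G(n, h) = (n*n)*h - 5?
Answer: 11/127 - √230/254 ≈ 0.026906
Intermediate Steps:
G(n, h) = 5/3 - h*n²/3 (G(n, h) = -((n*n)*h - 5)/3 = -(n²*h - 5)/3 = -(h*n² - 5)/3 = -(-5 + h*n²)/3 = 5/3 - h*n²/3)
q(s, o) = -8 (q(s, o) = -1*8 = -8)
1/((3³ + 1*G(-2, 5)) + √(238 + q(12, -13))) = 1/((3³ + 1*(5/3 - ⅓*5*(-2)²)) + √(238 - 8)) = 1/((27 + 1*(5/3 - ⅓*5*4)) + √230) = 1/((27 + 1*(5/3 - 20/3)) + √230) = 1/((27 + 1*(-5)) + √230) = 1/((27 - 5) + √230) = 1/(22 + √230)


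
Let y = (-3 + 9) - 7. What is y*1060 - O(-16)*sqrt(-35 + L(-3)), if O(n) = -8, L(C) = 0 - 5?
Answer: -1060 + 16*I*sqrt(10) ≈ -1060.0 + 50.596*I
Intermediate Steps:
y = -1 (y = 6 - 7 = -1)
L(C) = -5
y*1060 - O(-16)*sqrt(-35 + L(-3)) = -1*1060 - (-8)*sqrt(-35 - 5) = -1060 - (-8)*sqrt(-40) = -1060 - (-8)*2*I*sqrt(10) = -1060 - (-16)*I*sqrt(10) = -1060 + 16*I*sqrt(10)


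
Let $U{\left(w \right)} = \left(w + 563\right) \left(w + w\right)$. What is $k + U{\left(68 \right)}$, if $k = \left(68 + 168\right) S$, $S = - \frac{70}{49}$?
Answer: $\frac{598352}{7} \approx 85479.0$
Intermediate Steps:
$S = - \frac{10}{7}$ ($S = \left(-70\right) \frac{1}{49} = - \frac{10}{7} \approx -1.4286$)
$U{\left(w \right)} = 2 w \left(563 + w\right)$ ($U{\left(w \right)} = \left(563 + w\right) 2 w = 2 w \left(563 + w\right)$)
$k = - \frac{2360}{7}$ ($k = \left(68 + 168\right) \left(- \frac{10}{7}\right) = 236 \left(- \frac{10}{7}\right) = - \frac{2360}{7} \approx -337.14$)
$k + U{\left(68 \right)} = - \frac{2360}{7} + 2 \cdot 68 \left(563 + 68\right) = - \frac{2360}{7} + 2 \cdot 68 \cdot 631 = - \frac{2360}{7} + 85816 = \frac{598352}{7}$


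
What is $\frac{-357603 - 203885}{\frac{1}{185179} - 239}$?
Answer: $\frac{25993946588}{11064445} \approx 2349.3$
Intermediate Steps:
$\frac{-357603 - 203885}{\frac{1}{185179} - 239} = - \frac{561488}{\frac{1}{185179} - 239} = - \frac{561488}{- \frac{44257780}{185179}} = \left(-561488\right) \left(- \frac{185179}{44257780}\right) = \frac{25993946588}{11064445}$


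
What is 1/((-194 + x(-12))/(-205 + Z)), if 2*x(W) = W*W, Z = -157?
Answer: 181/61 ≈ 2.9672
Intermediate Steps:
x(W) = W**2/2 (x(W) = (W*W)/2 = W**2/2)
1/((-194 + x(-12))/(-205 + Z)) = 1/((-194 + (1/2)*(-12)**2)/(-205 - 157)) = 1/((-194 + (1/2)*144)/(-362)) = 1/((-194 + 72)*(-1/362)) = 1/(-122*(-1/362)) = 1/(61/181) = 181/61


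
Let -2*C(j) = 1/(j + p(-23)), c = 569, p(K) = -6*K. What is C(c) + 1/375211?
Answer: -373797/530548354 ≈ -0.00070455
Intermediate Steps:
C(j) = -1/(2*(138 + j)) (C(j) = -1/(2*(j - 6*(-23))) = -1/(2*(j + 138)) = -1/(2*(138 + j)))
C(c) + 1/375211 = -1/(276 + 2*569) + 1/375211 = -1/(276 + 1138) + 1/375211 = -1/1414 + 1/375211 = -373797/530548354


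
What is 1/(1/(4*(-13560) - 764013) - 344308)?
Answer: -818253/281731053925 ≈ -2.9044e-6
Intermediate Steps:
1/(1/(4*(-13560) - 764013) - 344308) = 1/(1/(-54240 - 764013) - 344308) = 1/(1/(-818253) - 344308) = 1/(-1/818253 - 344308) = 1/(-281731053925/818253) = -818253/281731053925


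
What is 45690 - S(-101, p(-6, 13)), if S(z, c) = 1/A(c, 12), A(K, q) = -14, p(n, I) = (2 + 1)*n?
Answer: 639661/14 ≈ 45690.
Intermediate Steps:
p(n, I) = 3*n
S(z, c) = -1/14 (S(z, c) = 1/(-14) = -1/14)
45690 - S(-101, p(-6, 13)) = 45690 - 1*(-1/14) = 45690 + 1/14 = 639661/14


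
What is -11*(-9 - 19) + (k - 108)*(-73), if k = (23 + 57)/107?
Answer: 870704/107 ≈ 8137.4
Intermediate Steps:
k = 80/107 (k = 80*(1/107) = 80/107 ≈ 0.74766)
-11*(-9 - 19) + (k - 108)*(-73) = -11*(-9 - 19) + (80/107 - 108)*(-73) = -11*(-28) - 11476/107*(-73) = 308 + 837748/107 = 870704/107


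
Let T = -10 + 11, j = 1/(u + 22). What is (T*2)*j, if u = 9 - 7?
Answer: 1/12 ≈ 0.083333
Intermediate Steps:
u = 2
j = 1/24 (j = 1/(2 + 22) = 1/24 ≈ 0.041667)
T = 1
(T*2)*j = (1*2)*(1/24) = 2*(1/24) = 1/12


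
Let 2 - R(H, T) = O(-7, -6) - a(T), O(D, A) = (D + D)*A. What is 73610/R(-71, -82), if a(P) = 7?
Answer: -14722/15 ≈ -981.47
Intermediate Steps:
O(D, A) = 2*A*D (O(D, A) = (2*D)*A = 2*A*D)
R(H, T) = -75 (R(H, T) = 2 - (2*(-6)*(-7) - 1*7) = 2 - (84 - 7) = 2 - 1*77 = 2 - 77 = -75)
73610/R(-71, -82) = 73610/(-75) = 73610*(-1/75) = -14722/15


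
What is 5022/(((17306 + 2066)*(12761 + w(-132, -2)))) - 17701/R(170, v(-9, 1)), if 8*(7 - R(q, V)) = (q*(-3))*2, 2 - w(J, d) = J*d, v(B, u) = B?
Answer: -4285953570769/32566569466 ≈ -131.61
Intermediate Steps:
w(J, d) = 2 - J*d
R(q, V) = 7 + 3*q/4 (R(q, V) = 7 - q*(-3)*2/8 = 7 - (-3*q)*2/8 = 7 - (-3)*q/4 = 7 + 3*q/4)
5022/(((17306 + 2066)*(12761 + w(-132, -2)))) - 17701/R(170, v(-9, 1)) = 5022/(((17306 + 2066)*(12761 + (2 - 1*(-132)*(-2))))) - 17701/(7 + (¾)*170) = 5022/((19372*(12761 + (2 - 264)))) - 17701/(7 + 255/2) = 5022/((19372*(12761 - 262))) - 17701/269/2 = 5022/((19372*12499)) - 17701*2/269 = 5022/242130628 - 35402/269 = 5022*(1/242130628) - 35402/269 = 2511/121065314 - 35402/269 = -4285953570769/32566569466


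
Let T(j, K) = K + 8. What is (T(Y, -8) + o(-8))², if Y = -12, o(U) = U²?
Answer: 4096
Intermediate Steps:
T(j, K) = 8 + K
(T(Y, -8) + o(-8))² = ((8 - 8) + (-8)²)² = (0 + 64)² = 64² = 4096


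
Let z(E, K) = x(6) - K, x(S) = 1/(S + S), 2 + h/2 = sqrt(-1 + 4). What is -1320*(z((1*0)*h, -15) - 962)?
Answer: 1249930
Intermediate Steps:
h = -4 + 2*sqrt(3) (h = -4 + 2*sqrt(-1 + 4) = -4 + 2*sqrt(3) ≈ -0.53590)
x(S) = 1/(2*S)
z(E, K) = 1/12 - K (z(E, K) = (1/2)/6 - K = (1/2)*(1/6) - K = 1/12 - K)
-1320*(z((1*0)*h, -15) - 962) = -1320*((1/12 - 1*(-15)) - 962) = -1320*((1/12 + 15) - 962) = -1320*(181/12 - 962) = -1320*(-11363/12) = 1249930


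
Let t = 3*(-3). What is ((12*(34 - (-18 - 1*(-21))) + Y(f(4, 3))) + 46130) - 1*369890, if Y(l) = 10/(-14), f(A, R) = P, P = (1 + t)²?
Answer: -2263721/7 ≈ -3.2339e+5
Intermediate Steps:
t = -9
P = 64 (P = (1 - 9)² = (-8)² = 64)
f(A, R) = 64
Y(l) = -5/7 (Y(l) = 10*(-1/14) = -5/7)
((12*(34 - (-18 - 1*(-21))) + Y(f(4, 3))) + 46130) - 1*369890 = ((12*(34 - (-18 - 1*(-21))) - 5/7) + 46130) - 1*369890 = ((12*(34 - (-18 + 21)) - 5/7) + 46130) - 369890 = ((12*(34 - 1*3) - 5/7) + 46130) - 369890 = ((12*(34 - 3) - 5/7) + 46130) - 369890 = ((12*31 - 5/7) + 46130) - 369890 = ((372 - 5/7) + 46130) - 369890 = (2599/7 + 46130) - 369890 = 325509/7 - 369890 = -2263721/7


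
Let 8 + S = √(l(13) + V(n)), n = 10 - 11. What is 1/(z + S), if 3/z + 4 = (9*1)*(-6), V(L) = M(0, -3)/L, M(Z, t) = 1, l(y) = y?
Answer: -27086/177721 - 6728*√3/177721 ≈ -0.21798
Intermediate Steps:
n = -1
V(L) = 1/L
z = -3/58 (z = 3/(-4 + (9*1)*(-6)) = 3/(-4 + 9*(-6)) = 3/(-4 - 54) = 3/(-58) = 3*(-1/58) = -3/58 ≈ -0.051724)
S = -8 + 2*√3 (S = -8 + √(13 + 1/(-1)) = -8 + √(13 - 1) = -8 + √12 = -8 + 2*√3 ≈ -4.5359)
1/(z + S) = 1/(-3/58 + (-8 + 2*√3)) = 1/(-467/58 + 2*√3)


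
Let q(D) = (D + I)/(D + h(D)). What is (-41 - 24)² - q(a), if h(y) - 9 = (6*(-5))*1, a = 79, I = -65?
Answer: 122518/29 ≈ 4224.8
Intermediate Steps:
h(y) = -21 (h(y) = 9 + (6*(-5))*1 = 9 - 30*1 = 9 - 30 = -21)
q(D) = (-65 + D)/(-21 + D) (q(D) = (D - 65)/(D - 21) = (-65 + D)/(-21 + D))
(-41 - 24)² - q(a) = (-41 - 24)² - (-65 + 79)/(-21 + 79) = (-65)² - 14/58 = 4225 - 14/58 = 4225 - 1*7/29 = 4225 - 7/29 = 122518/29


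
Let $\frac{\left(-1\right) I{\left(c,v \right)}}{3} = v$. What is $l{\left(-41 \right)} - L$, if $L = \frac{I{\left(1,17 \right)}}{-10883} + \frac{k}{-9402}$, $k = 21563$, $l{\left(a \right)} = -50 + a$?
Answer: $- \frac{9077108279}{102321966} \approx -88.711$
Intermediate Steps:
$I{\left(c,v \right)} = - 3 v$
$L = - \frac{234190627}{102321966}$ ($L = \frac{\left(-3\right) 17}{-10883} + \frac{21563}{-9402} = \left(-51\right) \left(- \frac{1}{10883}\right) + 21563 \left(- \frac{1}{9402}\right) = \frac{51}{10883} - \frac{21563}{9402} = - \frac{234190627}{102321966} \approx -2.2888$)
$l{\left(-41 \right)} - L = \left(-50 - 41\right) - - \frac{234190627}{102321966} = -91 + \frac{234190627}{102321966} = - \frac{9077108279}{102321966}$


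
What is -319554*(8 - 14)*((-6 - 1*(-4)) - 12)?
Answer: -26842536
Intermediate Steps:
-319554*(8 - 14)*((-6 - 1*(-4)) - 12) = -(-1917324)*((-6 + 4) - 12) = -(-1917324)*(-2 - 12) = -(-1917324)*(-14) = -319554*84 = -26842536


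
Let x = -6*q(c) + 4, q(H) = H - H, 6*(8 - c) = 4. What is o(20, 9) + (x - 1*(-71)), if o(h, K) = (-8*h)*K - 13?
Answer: -1378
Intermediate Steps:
c = 22/3 (c = 8 - ⅙*4 = 8 - ⅔ = 22/3 ≈ 7.3333)
o(h, K) = -13 - 8*K*h (o(h, K) = -8*K*h - 13 = -13 - 8*K*h)
q(H) = 0
x = 4 (x = -6*0 + 4 = 0 + 4 = 4)
o(20, 9) + (x - 1*(-71)) = (-13 - 8*9*20) + (4 - 1*(-71)) = (-13 - 1440) + (4 + 71) = -1453 + 75 = -1378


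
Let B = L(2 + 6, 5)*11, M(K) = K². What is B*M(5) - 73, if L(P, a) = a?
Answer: 1302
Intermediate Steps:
B = 55 (B = 5*11 = 55)
B*M(5) - 73 = 55*5² - 73 = 55*25 - 73 = 1375 - 73 = 1302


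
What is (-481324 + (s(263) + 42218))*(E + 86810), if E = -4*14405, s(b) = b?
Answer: -12809827170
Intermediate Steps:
E = -57620
(-481324 + (s(263) + 42218))*(E + 86810) = (-481324 + (263 + 42218))*(-57620 + 86810) = (-481324 + 42481)*29190 = -438843*29190 = -12809827170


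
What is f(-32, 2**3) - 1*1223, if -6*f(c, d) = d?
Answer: -3673/3 ≈ -1224.3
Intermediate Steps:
f(c, d) = -d/6
f(-32, 2**3) - 1*1223 = -1/6*2**3 - 1*1223 = -1/6*8 - 1223 = -4/3 - 1223 = -3673/3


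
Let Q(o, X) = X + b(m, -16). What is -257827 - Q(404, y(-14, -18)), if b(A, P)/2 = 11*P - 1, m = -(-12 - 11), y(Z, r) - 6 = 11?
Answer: -257490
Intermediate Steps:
y(Z, r) = 17 (y(Z, r) = 6 + 11 = 17)
m = 23 (m = -1*(-23) = 23)
b(A, P) = -2 + 22*P (b(A, P) = 2*(11*P - 1) = 2*(-1 + 11*P) = -2 + 22*P)
Q(o, X) = -354 + X (Q(o, X) = X + (-2 + 22*(-16)) = X + (-2 - 352) = X - 354 = -354 + X)
-257827 - Q(404, y(-14, -18)) = -257827 - (-354 + 17) = -257827 - 1*(-337) = -257827 + 337 = -257490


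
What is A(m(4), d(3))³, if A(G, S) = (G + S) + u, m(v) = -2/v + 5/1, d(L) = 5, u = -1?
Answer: 4913/8 ≈ 614.13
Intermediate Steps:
m(v) = 5 - 2/v (m(v) = -2/v + 5*1 = -2/v + 5 = 5 - 2/v)
A(G, S) = -1 + G + S (A(G, S) = (G + S) - 1 = -1 + G + S)
A(m(4), d(3))³ = (-1 + (5 - 2/4) + 5)³ = (-1 + (5 - 2*¼) + 5)³ = (-1 + (5 - ½) + 5)³ = (-1 + 9/2 + 5)³ = (17/2)³ = 4913/8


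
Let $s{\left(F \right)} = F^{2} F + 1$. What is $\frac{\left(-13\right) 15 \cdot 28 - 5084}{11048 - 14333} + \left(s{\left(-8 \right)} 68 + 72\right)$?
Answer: $- \frac{113900116}{3285} \approx -34673.0$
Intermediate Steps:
$s{\left(F \right)} = 1 + F^{3}$ ($s{\left(F \right)} = F^{3} + 1 = 1 + F^{3}$)
$\frac{\left(-13\right) 15 \cdot 28 - 5084}{11048 - 14333} + \left(s{\left(-8 \right)} 68 + 72\right) = \frac{\left(-13\right) 15 \cdot 28 - 5084}{11048 - 14333} + \left(\left(1 + \left(-8\right)^{3}\right) 68 + 72\right) = \frac{\left(-195\right) 28 - 5084}{-3285} + \left(\left(1 - 512\right) 68 + 72\right) = \left(-5460 - 5084\right) \left(- \frac{1}{3285}\right) + \left(\left(-511\right) 68 + 72\right) = \left(-10544\right) \left(- \frac{1}{3285}\right) + \left(-34748 + 72\right) = \frac{10544}{3285} - 34676 = - \frac{113900116}{3285}$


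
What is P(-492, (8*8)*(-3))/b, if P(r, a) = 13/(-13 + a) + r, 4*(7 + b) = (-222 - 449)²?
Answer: -403492/92293665 ≈ -0.0043718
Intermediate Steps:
b = 450213/4 (b = -7 + (-222 - 449)²/4 = -7 + (¼)*(-671)² = -7 + (¼)*450241 = -7 + 450241/4 = 450213/4 ≈ 1.1255e+5)
P(r, a) = r + 13/(-13 + a)
P(-492, (8*8)*(-3))/b = ((13 - 13*(-492) + ((8*8)*(-3))*(-492))/(-13 + (8*8)*(-3)))/(450213/4) = ((13 + 6396 + (64*(-3))*(-492))/(-13 + 64*(-3)))*(4/450213) = ((13 + 6396 - 192*(-492))/(-13 - 192))*(4/450213) = ((13 + 6396 + 94464)/(-205))*(4/450213) = -1/205*100873*(4/450213) = -100873/205*4/450213 = -403492/92293665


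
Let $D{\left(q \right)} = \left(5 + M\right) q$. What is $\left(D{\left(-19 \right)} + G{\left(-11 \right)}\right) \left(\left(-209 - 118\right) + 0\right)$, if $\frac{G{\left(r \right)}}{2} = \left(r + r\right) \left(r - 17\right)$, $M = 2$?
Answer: $-359373$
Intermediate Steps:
$D{\left(q \right)} = 7 q$ ($D{\left(q \right)} = \left(5 + 2\right) q = 7 q$)
$G{\left(r \right)} = 4 r \left(-17 + r\right)$ ($G{\left(r \right)} = 2 \left(r + r\right) \left(r - 17\right) = 2 \cdot 2 r \left(-17 + r\right) = 4 r \left(-17 + r\right)$)
$\left(D{\left(-19 \right)} + G{\left(-11 \right)}\right) \left(\left(-209 - 118\right) + 0\right) = \left(7 \left(-19\right) + 4 \left(-11\right) \left(-17 - 11\right)\right) \left(\left(-209 - 118\right) + 0\right) = \left(-133 + 4 \left(-11\right) \left(-28\right)\right) \left(\left(-209 - 118\right) + 0\right) = \left(-133 + 1232\right) \left(-327 + 0\right) = 1099 \left(-327\right) = -359373$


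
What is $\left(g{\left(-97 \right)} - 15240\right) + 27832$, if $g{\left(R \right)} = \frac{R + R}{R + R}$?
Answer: $12593$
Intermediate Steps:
$g{\left(R \right)} = 1$ ($g{\left(R \right)} = \frac{2 R}{2 R} = 2 R \frac{1}{2 R} = 1$)
$\left(g{\left(-97 \right)} - 15240\right) + 27832 = \left(1 - 15240\right) + 27832 = -15239 + 27832 = 12593$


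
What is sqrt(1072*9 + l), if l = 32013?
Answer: 3*sqrt(4629) ≈ 204.11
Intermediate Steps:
sqrt(1072*9 + l) = sqrt(1072*9 + 32013) = sqrt(9648 + 32013) = sqrt(41661) = 3*sqrt(4629)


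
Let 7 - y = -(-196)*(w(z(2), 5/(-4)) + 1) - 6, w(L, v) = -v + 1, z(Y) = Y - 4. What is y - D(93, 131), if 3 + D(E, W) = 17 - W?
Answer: -507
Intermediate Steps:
z(Y) = -4 + Y
w(L, v) = 1 - v
y = -624 (y = 7 - (-(-196)*((1 - 5/(-4)) + 1) - 6) = 7 - (-(-196)*((1 - 5*(-1)/4) + 1) - 6) = 7 - (-(-196)*((1 - 1*(-5/4)) + 1) - 6) = 7 - (-(-196)*((1 + 5/4) + 1) - 6) = 7 - (-(-196)*(9/4 + 1) - 6) = 7 - (-(-196)*13/4 - 6) = 7 - (-49*(-13) - 6) = 7 - (637 - 6) = 7 - 1*631 = 7 - 631 = -624)
D(E, W) = 14 - W (D(E, W) = -3 + (17 - W) = 14 - W)
y - D(93, 131) = -624 - (14 - 1*131) = -624 - (14 - 131) = -624 - 1*(-117) = -624 + 117 = -507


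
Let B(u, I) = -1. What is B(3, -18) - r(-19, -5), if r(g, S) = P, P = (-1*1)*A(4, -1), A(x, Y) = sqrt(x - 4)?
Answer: -1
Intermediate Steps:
A(x, Y) = sqrt(-4 + x)
P = 0 (P = (-1*1)*sqrt(-4 + 4) = -sqrt(0) = -1*0 = 0)
r(g, S) = 0
B(3, -18) - r(-19, -5) = -1 - 1*0 = -1 + 0 = -1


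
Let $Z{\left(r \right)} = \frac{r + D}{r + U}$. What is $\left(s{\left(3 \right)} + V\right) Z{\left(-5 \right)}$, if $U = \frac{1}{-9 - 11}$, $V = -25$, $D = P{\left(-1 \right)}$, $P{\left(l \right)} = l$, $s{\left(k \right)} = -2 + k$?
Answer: $- \frac{2880}{101} \approx -28.515$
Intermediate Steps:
$D = -1$
$U = - \frac{1}{20}$ ($U = \frac{1}{-20} = - \frac{1}{20} \approx -0.05$)
$Z{\left(r \right)} = \frac{-1 + r}{- \frac{1}{20} + r}$ ($Z{\left(r \right)} = \frac{r - 1}{r - \frac{1}{20}} = \frac{-1 + r}{- \frac{1}{20} + r}$)
$\left(s{\left(3 \right)} + V\right) Z{\left(-5 \right)} = \left(\left(-2 + 3\right) - 25\right) \frac{20 \left(-1 - 5\right)}{-1 + 20 \left(-5\right)} = \left(1 - 25\right) 20 \frac{1}{-1 - 100} \left(-6\right) = - 24 \cdot 20 \frac{1}{-101} \left(-6\right) = - 24 \cdot 20 \left(- \frac{1}{101}\right) \left(-6\right) = \left(-24\right) \frac{120}{101} = - \frac{2880}{101}$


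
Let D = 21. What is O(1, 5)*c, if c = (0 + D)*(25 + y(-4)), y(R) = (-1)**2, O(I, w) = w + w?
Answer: 5460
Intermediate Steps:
O(I, w) = 2*w
y(R) = 1
c = 546 (c = (0 + 21)*(25 + 1) = 21*26 = 546)
O(1, 5)*c = (2*5)*546 = 10*546 = 5460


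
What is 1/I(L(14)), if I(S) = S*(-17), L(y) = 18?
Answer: -1/306 ≈ -0.0032680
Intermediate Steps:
I(S) = -17*S
1/I(L(14)) = 1/(-17*18) = 1/(-306) = -1/306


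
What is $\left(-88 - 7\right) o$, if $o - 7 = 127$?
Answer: $-12730$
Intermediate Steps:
$o = 134$ ($o = 7 + 127 = 134$)
$\left(-88 - 7\right) o = \left(-88 - 7\right) 134 = \left(-95\right) 134 = -12730$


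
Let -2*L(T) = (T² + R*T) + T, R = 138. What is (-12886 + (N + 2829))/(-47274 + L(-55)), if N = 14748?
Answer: -4691/44964 ≈ -0.10433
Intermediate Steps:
L(T) = -139*T/2 - T²/2 (L(T) = -((T² + 138*T) + T)/2 = -(T² + 139*T)/2 = -139*T/2 - T²/2)
(-12886 + (N + 2829))/(-47274 + L(-55)) = (-12886 + (14748 + 2829))/(-47274 - ½*(-55)*(139 - 55)) = (-12886 + 17577)/(-47274 - ½*(-55)*84) = 4691/(-47274 + 2310) = 4691/(-44964) = 4691*(-1/44964) = -4691/44964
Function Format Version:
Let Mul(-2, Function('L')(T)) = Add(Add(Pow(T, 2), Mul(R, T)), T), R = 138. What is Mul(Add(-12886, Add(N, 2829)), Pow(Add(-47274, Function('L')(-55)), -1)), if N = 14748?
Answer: Rational(-4691, 44964) ≈ -0.10433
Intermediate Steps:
Function('L')(T) = Add(Mul(Rational(-139, 2), T), Mul(Rational(-1, 2), Pow(T, 2))) (Function('L')(T) = Mul(Rational(-1, 2), Add(Add(Pow(T, 2), Mul(138, T)), T)) = Mul(Rational(-1, 2), Add(Pow(T, 2), Mul(139, T))) = Add(Mul(Rational(-139, 2), T), Mul(Rational(-1, 2), Pow(T, 2))))
Mul(Add(-12886, Add(N, 2829)), Pow(Add(-47274, Function('L')(-55)), -1)) = Mul(Add(-12886, Add(14748, 2829)), Pow(Add(-47274, Mul(Rational(-1, 2), -55, Add(139, -55))), -1)) = Mul(Add(-12886, 17577), Pow(Add(-47274, Mul(Rational(-1, 2), -55, 84)), -1)) = Mul(4691, Pow(Add(-47274, 2310), -1)) = Mul(4691, Pow(-44964, -1)) = Mul(4691, Rational(-1, 44964)) = Rational(-4691, 44964)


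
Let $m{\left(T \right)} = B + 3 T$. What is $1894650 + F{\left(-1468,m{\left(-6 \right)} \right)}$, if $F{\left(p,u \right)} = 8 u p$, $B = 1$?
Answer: $2094298$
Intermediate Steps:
$m{\left(T \right)} = 1 + 3 T$
$F{\left(p,u \right)} = 8 p u$
$1894650 + F{\left(-1468,m{\left(-6 \right)} \right)} = 1894650 + 8 \left(-1468\right) \left(1 + 3 \left(-6\right)\right) = 1894650 + 8 \left(-1468\right) \left(1 - 18\right) = 1894650 + 8 \left(-1468\right) \left(-17\right) = 1894650 + 199648 = 2094298$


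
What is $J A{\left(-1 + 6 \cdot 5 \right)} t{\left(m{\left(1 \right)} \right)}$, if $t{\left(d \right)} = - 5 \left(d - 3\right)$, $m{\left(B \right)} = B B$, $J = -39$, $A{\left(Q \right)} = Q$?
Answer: $-11310$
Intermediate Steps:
$m{\left(B \right)} = B^{2}$
$t{\left(d \right)} = 15 - 5 d$ ($t{\left(d \right)} = - 5 \left(-3 + d\right) = 15 - 5 d$)
$J A{\left(-1 + 6 \cdot 5 \right)} t{\left(m{\left(1 \right)} \right)} = - 39 \left(-1 + 6 \cdot 5\right) \left(15 - 5 \cdot 1^{2}\right) = - 39 \left(-1 + 30\right) \left(15 - 5\right) = \left(-39\right) 29 \left(15 - 5\right) = \left(-1131\right) 10 = -11310$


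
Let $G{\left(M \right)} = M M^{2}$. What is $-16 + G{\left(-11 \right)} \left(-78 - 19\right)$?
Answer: $129091$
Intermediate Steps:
$G{\left(M \right)} = M^{3}$
$-16 + G{\left(-11 \right)} \left(-78 - 19\right) = -16 + \left(-11\right)^{3} \left(-78 - 19\right) = -16 - 1331 \left(-78 - 19\right) = -16 - -129107 = -16 + 129107 = 129091$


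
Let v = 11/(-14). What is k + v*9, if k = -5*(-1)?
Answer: -29/14 ≈ -2.0714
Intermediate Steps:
v = -11/14 (v = 11*(-1/14) = -11/14 ≈ -0.78571)
k = 5
k + v*9 = 5 - 11/14*9 = 5 - 99/14 = -29/14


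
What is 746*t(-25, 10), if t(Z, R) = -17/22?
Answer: -6341/11 ≈ -576.45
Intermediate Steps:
t(Z, R) = -17/22 (t(Z, R) = -17*1/22 = -17/22)
746*t(-25, 10) = 746*(-17/22) = -6341/11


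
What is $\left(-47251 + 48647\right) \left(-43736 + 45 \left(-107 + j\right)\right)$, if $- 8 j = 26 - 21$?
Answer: $- \frac{135632917}{2} \approx -6.7816 \cdot 10^{7}$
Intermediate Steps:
$j = - \frac{5}{8}$ ($j = - \frac{26 - 21}{8} = \left(- \frac{1}{8}\right) 5 = - \frac{5}{8} \approx -0.625$)
$\left(-47251 + 48647\right) \left(-43736 + 45 \left(-107 + j\right)\right) = \left(-47251 + 48647\right) \left(-43736 + 45 \left(-107 - \frac{5}{8}\right)\right) = 1396 \left(-43736 + 45 \left(- \frac{861}{8}\right)\right) = 1396 \left(-43736 - \frac{38745}{8}\right) = 1396 \left(- \frac{388633}{8}\right) = - \frac{135632917}{2}$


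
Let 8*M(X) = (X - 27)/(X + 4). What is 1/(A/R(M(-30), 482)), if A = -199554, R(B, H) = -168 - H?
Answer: 325/99777 ≈ 0.0032573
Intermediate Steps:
M(X) = (-27 + X)/(8*(4 + X)) (M(X) = ((X - 27)/(X + 4))/8 = ((-27 + X)/(4 + X))/8 = (-27 + X)/(8*(4 + X)))
1/(A/R(M(-30), 482)) = 1/(-199554/(-168 - 1*482)) = 1/(-199554/(-168 - 482)) = 1/(-199554/(-650)) = 1/(-199554*(-1/650)) = 1/(99777/325) = 325/99777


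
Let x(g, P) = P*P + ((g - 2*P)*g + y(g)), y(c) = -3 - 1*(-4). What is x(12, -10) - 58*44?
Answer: -2067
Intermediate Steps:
y(c) = 1 (y(c) = -3 + 4 = 1)
x(g, P) = 1 + P² + g*(g - 2*P) (x(g, P) = P*P + ((g - 2*P)*g + 1) = P² + (g*(g - 2*P) + 1) = P² + (1 + g*(g - 2*P)) = 1 + P² + g*(g - 2*P))
x(12, -10) - 58*44 = (1 + (-10)² + 12² - 2*(-10)*12) - 58*44 = (1 + 100 + 144 + 240) - 2552 = 485 - 2552 = -2067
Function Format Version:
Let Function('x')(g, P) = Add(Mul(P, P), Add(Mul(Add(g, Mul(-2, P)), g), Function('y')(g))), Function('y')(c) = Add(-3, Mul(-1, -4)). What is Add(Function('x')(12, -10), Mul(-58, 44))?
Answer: -2067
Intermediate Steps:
Function('y')(c) = 1 (Function('y')(c) = Add(-3, 4) = 1)
Function('x')(g, P) = Add(1, Pow(P, 2), Mul(g, Add(g, Mul(-2, P)))) (Function('x')(g, P) = Add(Mul(P, P), Add(Mul(Add(g, Mul(-2, P)), g), 1)) = Add(Pow(P, 2), Add(Mul(g, Add(g, Mul(-2, P))), 1)) = Add(Pow(P, 2), Add(1, Mul(g, Add(g, Mul(-2, P))))) = Add(1, Pow(P, 2), Mul(g, Add(g, Mul(-2, P)))))
Add(Function('x')(12, -10), Mul(-58, 44)) = Add(Add(1, Pow(-10, 2), Pow(12, 2), Mul(-2, -10, 12)), Mul(-58, 44)) = Add(Add(1, 100, 144, 240), -2552) = Add(485, -2552) = -2067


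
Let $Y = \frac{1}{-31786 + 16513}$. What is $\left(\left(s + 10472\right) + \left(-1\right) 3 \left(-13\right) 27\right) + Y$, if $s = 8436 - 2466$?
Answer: $\frac{267201134}{15273} \approx 17495.0$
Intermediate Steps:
$s = 5970$ ($s = 8436 - 2466 = 5970$)
$Y = - \frac{1}{15273}$ ($Y = \frac{1}{-15273} = - \frac{1}{15273} \approx -6.5475 \cdot 10^{-5}$)
$\left(\left(s + 10472\right) + \left(-1\right) 3 \left(-13\right) 27\right) + Y = \left(\left(5970 + 10472\right) + \left(-1\right) 3 \left(-13\right) 27\right) - \frac{1}{15273} = \left(16442 + \left(-3\right) \left(-13\right) 27\right) - \frac{1}{15273} = \left(16442 + 39 \cdot 27\right) - \frac{1}{15273} = \left(16442 + 1053\right) - \frac{1}{15273} = 17495 - \frac{1}{15273} = \frac{267201134}{15273}$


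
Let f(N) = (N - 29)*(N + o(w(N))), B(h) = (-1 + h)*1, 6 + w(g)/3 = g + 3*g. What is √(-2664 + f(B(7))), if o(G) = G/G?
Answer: 5*I*√113 ≈ 53.151*I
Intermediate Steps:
w(g) = -18 + 12*g (w(g) = -18 + 3*(g + 3*g) = -18 + 3*(4*g) = -18 + 12*g)
o(G) = 1
B(h) = -1 + h
f(N) = (1 + N)*(-29 + N) (f(N) = (N - 29)*(N + 1) = (-29 + N)*(1 + N) = (1 + N)*(-29 + N))
√(-2664 + f(B(7))) = √(-2664 + (-29 + (-1 + 7)² - 28*(-1 + 7))) = √(-2664 + (-29 + 6² - 28*6)) = √(-2664 + (-29 + 36 - 168)) = √(-2664 - 161) = √(-2825) = 5*I*√113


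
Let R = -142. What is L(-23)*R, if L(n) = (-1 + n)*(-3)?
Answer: -10224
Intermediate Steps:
L(n) = 3 - 3*n
L(-23)*R = (3 - 3*(-23))*(-142) = (3 + 69)*(-142) = 72*(-142) = -10224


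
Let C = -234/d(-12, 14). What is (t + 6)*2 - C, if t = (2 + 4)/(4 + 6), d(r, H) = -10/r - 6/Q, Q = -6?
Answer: 7746/55 ≈ 140.84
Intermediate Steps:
d(r, H) = 1 - 10/r (d(r, H) = -10/r - 6/(-6) = -10/r - 6*(-⅙) = -10/r + 1 = 1 - 10/r)
t = ⅗ (t = 6/10 = 6*(⅒) = ⅗ ≈ 0.60000)
C = -1404/11 (C = -234*(-12/(-10 - 12)) = -234/((-1/12*(-22))) = -234/11/6 = -234*6/11 = -1404/11 ≈ -127.64)
(t + 6)*2 - C = (⅗ + 6)*2 - 1*(-1404/11) = (33/5)*2 + 1404/11 = 66/5 + 1404/11 = 7746/55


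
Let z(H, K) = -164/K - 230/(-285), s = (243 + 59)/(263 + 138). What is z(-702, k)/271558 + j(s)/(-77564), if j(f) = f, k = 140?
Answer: -23277872456/2106299306747055 ≈ -1.1052e-5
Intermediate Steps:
s = 302/401 ≈ 0.75312
z(H, K) = 46/57 - 164/K (z(H, K) = -164/K - 230*(-1/285) = -164/K + 46/57 = 46/57 - 164/K)
z(-702, k)/271558 + j(s)/(-77564) = (46/57 - 164/140)/271558 + (302/401)/(-77564) = (46/57 - 164*1/140)*(1/271558) + (302/401)*(-1/77564) = (46/57 - 41/35)*(1/271558) - 151/15551582 = -727/1995*1/271558 - 151/15551582 = -727/541758210 - 151/15551582 = -23277872456/2106299306747055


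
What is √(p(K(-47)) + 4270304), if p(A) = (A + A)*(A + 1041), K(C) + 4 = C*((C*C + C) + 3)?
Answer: 2*√5125549057 ≈ 1.4319e+5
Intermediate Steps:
K(C) = -4 + C*(3 + C + C²) (K(C) = -4 + C*((C*C + C) + 3) = -4 + C*((C² + C) + 3) = -4 + C*((C + C²) + 3) = -4 + C*(3 + C + C²))
p(A) = 2*A*(1041 + A) (p(A) = (2*A)*(1041 + A) = 2*A*(1041 + A))
√(p(K(-47)) + 4270304) = √(2*(-4 + (-47)² + (-47)³ + 3*(-47))*(1041 + (-4 + (-47)² + (-47)³ + 3*(-47))) + 4270304) = √(2*(-4 + 2209 - 103823 - 141)*(1041 + (-4 + 2209 - 103823 - 141)) + 4270304) = √(2*(-101759)*(1041 - 101759) + 4270304) = √(2*(-101759)*(-100718) + 4270304) = √(20497925924 + 4270304) = √20502196228 = 2*√5125549057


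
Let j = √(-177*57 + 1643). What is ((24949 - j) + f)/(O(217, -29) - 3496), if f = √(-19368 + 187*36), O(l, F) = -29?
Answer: -24949/3525 - 6*I*√39/1175 + I*√8446/3525 ≈ -7.0777 - 0.0058178*I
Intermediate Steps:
j = I*√8446 (j = √(-10089 + 1643) = √(-8446) = I*√8446 ≈ 91.902*I)
f = 18*I*√39 (f = √(-19368 + 6732) = √(-12636) = 18*I*√39 ≈ 112.41*I)
((24949 - j) + f)/(O(217, -29) - 3496) = ((24949 - I*√8446) + 18*I*√39)/(-29 - 3496) = ((24949 - I*√8446) + 18*I*√39)/(-3525) = (24949 - I*√8446 + 18*I*√39)*(-1/3525) = -24949/3525 - 6*I*√39/1175 + I*√8446/3525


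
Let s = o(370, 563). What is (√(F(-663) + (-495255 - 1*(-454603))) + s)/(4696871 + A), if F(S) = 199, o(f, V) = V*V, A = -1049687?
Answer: 316969/3647184 + I*√40453/3647184 ≈ 0.086908 + 5.5146e-5*I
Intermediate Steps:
o(f, V) = V²
s = 316969 (s = 563² = 316969)
(√(F(-663) + (-495255 - 1*(-454603))) + s)/(4696871 + A) = (√(199 + (-495255 - 1*(-454603))) + 316969)/(4696871 - 1049687) = (√(199 + (-495255 + 454603)) + 316969)/3647184 = (√(199 - 40652) + 316969)*(1/3647184) = (√(-40453) + 316969)*(1/3647184) = (I*√40453 + 316969)*(1/3647184) = (316969 + I*√40453)*(1/3647184) = 316969/3647184 + I*√40453/3647184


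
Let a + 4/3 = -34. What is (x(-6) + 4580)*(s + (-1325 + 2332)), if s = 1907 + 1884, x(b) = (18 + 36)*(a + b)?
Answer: 11265704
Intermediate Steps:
a = -106/3 (a = -4/3 - 34 = -106/3 ≈ -35.333)
x(b) = -1908 + 54*b (x(b) = (18 + 36)*(-106/3 + b) = 54*(-106/3 + b) = -1908 + 54*b)
s = 3791
(x(-6) + 4580)*(s + (-1325 + 2332)) = ((-1908 + 54*(-6)) + 4580)*(3791 + (-1325 + 2332)) = ((-1908 - 324) + 4580)*(3791 + 1007) = (-2232 + 4580)*4798 = 2348*4798 = 11265704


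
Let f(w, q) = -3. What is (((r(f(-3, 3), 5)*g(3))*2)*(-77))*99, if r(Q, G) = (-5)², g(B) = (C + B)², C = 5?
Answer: -24393600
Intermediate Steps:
g(B) = (5 + B)²
r(Q, G) = 25
(((r(f(-3, 3), 5)*g(3))*2)*(-77))*99 = (((25*(5 + 3)²)*2)*(-77))*99 = (((25*8²)*2)*(-77))*99 = (((25*64)*2)*(-77))*99 = ((1600*2)*(-77))*99 = (3200*(-77))*99 = -246400*99 = -24393600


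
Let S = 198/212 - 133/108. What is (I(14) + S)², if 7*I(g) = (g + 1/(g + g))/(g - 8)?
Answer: 423001489/314667146304 ≈ 0.0013443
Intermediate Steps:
S = -1703/5724 (S = 198*(1/212) - 133*1/108 = 99/106 - 133/108 = -1703/5724 ≈ -0.29752)
I(g) = (g + 1/(2*g))/(7*(-8 + g)) (I(g) = ((g + 1/(g + g))/(g - 8))/7 = ((g + 1/(2*g))/(-8 + g))/7 = (g + 1/(2*g))/(7*(-8 + g)))
(I(14) + S)² = ((1/14)*(1 + 2*14²)/(14*(-8 + 14)) - 1703/5724)² = ((1/14)*(1/14)*(1 + 2*196)/6 - 1703/5724)² = ((1/14)*(1/14)*(⅙)*(1 + 392) - 1703/5724)² = ((1/14)*(1/14)*(⅙)*393 - 1703/5724)² = (131/392 - 1703/5724)² = (20567/560952)² = 423001489/314667146304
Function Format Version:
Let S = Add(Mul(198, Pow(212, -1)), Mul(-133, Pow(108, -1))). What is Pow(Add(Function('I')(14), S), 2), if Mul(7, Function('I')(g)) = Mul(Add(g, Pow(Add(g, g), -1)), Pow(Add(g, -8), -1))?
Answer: Rational(423001489, 314667146304) ≈ 0.0013443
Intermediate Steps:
S = Rational(-1703, 5724) (S = Add(Mul(198, Rational(1, 212)), Mul(-133, Rational(1, 108))) = Add(Rational(99, 106), Rational(-133, 108)) = Rational(-1703, 5724) ≈ -0.29752)
Function('I')(g) = Mul(Rational(1, 7), Pow(Add(-8, g), -1), Add(g, Mul(Rational(1, 2), Pow(g, -1)))) (Function('I')(g) = Mul(Rational(1, 7), Mul(Add(g, Pow(Add(g, g), -1)), Pow(Add(g, -8), -1))) = Mul(Rational(1, 7), Mul(Add(g, Pow(Mul(2, g), -1)), Pow(Add(-8, g), -1))) = Mul(Rational(1, 7), Mul(Add(g, Mul(Rational(1, 2), Pow(g, -1))), Pow(Add(-8, g), -1))) = Mul(Rational(1, 7), Mul(Pow(Add(-8, g), -1), Add(g, Mul(Rational(1, 2), Pow(g, -1))))) = Mul(Rational(1, 7), Pow(Add(-8, g), -1), Add(g, Mul(Rational(1, 2), Pow(g, -1)))))
Pow(Add(Function('I')(14), S), 2) = Pow(Add(Mul(Rational(1, 14), Pow(14, -1), Pow(Add(-8, 14), -1), Add(1, Mul(2, Pow(14, 2)))), Rational(-1703, 5724)), 2) = Pow(Add(Mul(Rational(1, 14), Rational(1, 14), Pow(6, -1), Add(1, Mul(2, 196))), Rational(-1703, 5724)), 2) = Pow(Add(Mul(Rational(1, 14), Rational(1, 14), Rational(1, 6), Add(1, 392)), Rational(-1703, 5724)), 2) = Pow(Add(Mul(Rational(1, 14), Rational(1, 14), Rational(1, 6), 393), Rational(-1703, 5724)), 2) = Pow(Add(Rational(131, 392), Rational(-1703, 5724)), 2) = Pow(Rational(20567, 560952), 2) = Rational(423001489, 314667146304)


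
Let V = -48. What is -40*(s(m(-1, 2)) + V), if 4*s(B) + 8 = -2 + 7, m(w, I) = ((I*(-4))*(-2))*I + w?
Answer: 1950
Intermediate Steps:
m(w, I) = w + 8*I² (m(w, I) = (-4*I*(-2))*I + w = (8*I)*I + w = 8*I² + w = w + 8*I²)
s(B) = -¾ (s(B) = -2 + (-2 + 7)/4 = -2 + (¼)*5 = -2 + 5/4 = -¾)
-40*(s(m(-1, 2)) + V) = -40*(-¾ - 48) = -40*(-195/4) = 1950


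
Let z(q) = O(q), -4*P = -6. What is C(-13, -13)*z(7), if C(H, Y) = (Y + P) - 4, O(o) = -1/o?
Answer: 31/14 ≈ 2.2143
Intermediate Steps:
P = 3/2 (P = -¼*(-6) = 3/2 ≈ 1.5000)
z(q) = -1/q
C(H, Y) = -5/2 + Y (C(H, Y) = (Y + 3/2) - 4 = (3/2 + Y) - 4 = -5/2 + Y)
C(-13, -13)*z(7) = (-5/2 - 13)*(-1/7) = -(-31)/(2*7) = -31/2*(-⅐) = 31/14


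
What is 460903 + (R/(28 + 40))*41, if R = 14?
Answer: 15670989/34 ≈ 4.6091e+5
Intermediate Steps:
460903 + (R/(28 + 40))*41 = 460903 + (14/(28 + 40))*41 = 460903 + (14/68)*41 = 460903 + ((1/68)*14)*41 = 460903 + (7/34)*41 = 460903 + 287/34 = 15670989/34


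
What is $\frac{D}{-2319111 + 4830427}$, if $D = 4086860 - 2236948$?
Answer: $\frac{462478}{627829} \approx 0.73663$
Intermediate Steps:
$D = 1849912$
$\frac{D}{-2319111 + 4830427} = \frac{1849912}{-2319111 + 4830427} = \frac{1849912}{2511316} = 1849912 \cdot \frac{1}{2511316} = \frac{462478}{627829}$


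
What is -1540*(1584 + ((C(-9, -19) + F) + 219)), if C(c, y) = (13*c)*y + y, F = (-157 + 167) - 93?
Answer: -6042960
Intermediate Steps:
F = -83 (F = 10 - 93 = -83)
C(c, y) = y + 13*c*y (C(c, y) = 13*c*y + y = y + 13*c*y)
-1540*(1584 + ((C(-9, -19) + F) + 219)) = -1540*(1584 + ((-19*(1 + 13*(-9)) - 83) + 219)) = -1540*(1584 + ((-19*(1 - 117) - 83) + 219)) = -1540*(1584 + ((-19*(-116) - 83) + 219)) = -1540*(1584 + ((2204 - 83) + 219)) = -1540*(1584 + (2121 + 219)) = -1540*(1584 + 2340) = -1540*3924 = -6042960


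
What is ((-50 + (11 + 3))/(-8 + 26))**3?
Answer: -8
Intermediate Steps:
((-50 + (11 + 3))/(-8 + 26))**3 = ((-50 + 14)/18)**3 = (-36*1/18)**3 = (-2)**3 = -8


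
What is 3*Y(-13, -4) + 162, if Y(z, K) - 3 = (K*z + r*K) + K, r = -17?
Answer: 519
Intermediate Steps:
Y(z, K) = 3 - 16*K + K*z (Y(z, K) = 3 + ((K*z - 17*K) + K) = 3 + ((-17*K + K*z) + K) = 3 + (-16*K + K*z) = 3 - 16*K + K*z)
3*Y(-13, -4) + 162 = 3*(3 - 16*(-4) - 4*(-13)) + 162 = 3*(3 + 64 + 52) + 162 = 3*119 + 162 = 357 + 162 = 519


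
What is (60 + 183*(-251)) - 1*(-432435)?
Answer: 386562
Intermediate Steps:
(60 + 183*(-251)) - 1*(-432435) = (60 - 45933) + 432435 = -45873 + 432435 = 386562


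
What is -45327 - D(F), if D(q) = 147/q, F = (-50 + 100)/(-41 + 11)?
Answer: -226194/5 ≈ -45239.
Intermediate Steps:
F = -5/3 (F = 50/(-30) = 50*(-1/30) = -5/3 ≈ -1.6667)
-45327 - D(F) = -45327 - 147/(-5/3) = -45327 - 147*(-3)/5 = -45327 - 1*(-441/5) = -45327 + 441/5 = -226194/5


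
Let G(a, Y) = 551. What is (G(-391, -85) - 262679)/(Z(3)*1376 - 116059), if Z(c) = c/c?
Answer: 262128/114683 ≈ 2.2857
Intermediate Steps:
Z(c) = 1
(G(-391, -85) - 262679)/(Z(3)*1376 - 116059) = (551 - 262679)/(1*1376 - 116059) = -262128/(1376 - 116059) = -262128/(-114683) = -262128*(-1/114683) = 262128/114683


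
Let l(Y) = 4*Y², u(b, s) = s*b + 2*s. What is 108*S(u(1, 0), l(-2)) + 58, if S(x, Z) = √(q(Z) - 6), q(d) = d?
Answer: 58 + 108*√10 ≈ 399.53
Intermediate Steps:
u(b, s) = 2*s + b*s (u(b, s) = b*s + 2*s = 2*s + b*s)
S(x, Z) = √(-6 + Z) (S(x, Z) = √(Z - 6) = √(-6 + Z))
108*S(u(1, 0), l(-2)) + 58 = 108*√(-6 + 4*(-2)²) + 58 = 108*√(-6 + 4*4) + 58 = 108*√(-6 + 16) + 58 = 108*√10 + 58 = 58 + 108*√10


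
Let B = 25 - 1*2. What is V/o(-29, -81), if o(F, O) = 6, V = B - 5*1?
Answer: 3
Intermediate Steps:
B = 23 (B = 25 - 2 = 23)
V = 18 (V = 23 - 5*1 = 23 - 5 = 18)
V/o(-29, -81) = 18/6 = 18*(⅙) = 3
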